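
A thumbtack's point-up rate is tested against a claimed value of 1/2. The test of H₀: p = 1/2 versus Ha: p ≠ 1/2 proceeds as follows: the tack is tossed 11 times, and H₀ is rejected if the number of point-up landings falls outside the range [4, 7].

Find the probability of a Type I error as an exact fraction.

29/128

The significance level is the null-hypothesis probability of the rejection region {≤3} ∪ {≥8}.
By symmetry, α = 2·P(Y ≤ 3) = 2·(1 + 11 + 55 + 165)/2048 = 464/2048 = 29/128.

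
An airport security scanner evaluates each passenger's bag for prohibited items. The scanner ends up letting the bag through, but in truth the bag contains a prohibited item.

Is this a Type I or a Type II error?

Type II error

The null hypothesis here is that the bag contains no prohibited items.
'Letting the bag through' corresponds to failing to reject H₀.
H₀ was not rejected but H₀ is false — a Type II error (false negative).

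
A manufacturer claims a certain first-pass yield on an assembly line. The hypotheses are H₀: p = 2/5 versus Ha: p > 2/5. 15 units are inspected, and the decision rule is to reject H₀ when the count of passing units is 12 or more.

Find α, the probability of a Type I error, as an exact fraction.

The Type I error probability is α = P(Y ≥ 12) computed under H₀, where Y ~ Binomial(15, 2/5).
Adding the binomial terms for j = 12 through 15 with p = 2/5 yields 58830848/30517578125.

58830848/30517578125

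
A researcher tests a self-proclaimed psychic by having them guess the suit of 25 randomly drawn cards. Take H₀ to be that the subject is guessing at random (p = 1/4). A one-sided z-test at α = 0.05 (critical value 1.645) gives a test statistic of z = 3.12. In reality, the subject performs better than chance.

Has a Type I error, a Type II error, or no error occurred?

No error — this is a correct decision.

Since z = 3.12 > z* = 1.645, H₀ is rejected.
H₀ is false (actually the subject performs better than chance).
The decision matches the true state — no error.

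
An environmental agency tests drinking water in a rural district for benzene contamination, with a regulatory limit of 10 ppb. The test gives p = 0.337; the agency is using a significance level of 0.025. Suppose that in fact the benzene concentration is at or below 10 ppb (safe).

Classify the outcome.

No error (correct decision).

The conventional null hypothesis is that the benzene concentration is at or below 10 ppb (safe).
Since p = 0.337 ≥ α = 0.025, H₀ is not rejected.
H₀ is true (actually the benzene concentration is at or below 10 ppb (safe)).
The decision matches the true state — no error.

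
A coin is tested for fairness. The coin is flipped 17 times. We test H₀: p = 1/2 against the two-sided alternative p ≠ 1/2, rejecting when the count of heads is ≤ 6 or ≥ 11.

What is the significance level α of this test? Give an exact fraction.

10889/32768

The significance level is the null-hypothesis probability of the rejection region {≤6} ∪ {≥11}.
The two tails are symmetric, so α = 2·(1 + 17 + 136 + 680 + 2380 + 6188 + 12376)/2^17 = 43556/131072 = 10889/32768.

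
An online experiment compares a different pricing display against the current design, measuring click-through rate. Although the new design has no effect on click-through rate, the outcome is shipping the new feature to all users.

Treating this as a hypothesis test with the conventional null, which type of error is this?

Type I error

The null hypothesis here is that the new design has no effect on click-through rate.
'Shipping the new feature to all users' corresponds to rejecting H₀.
H₀ was rejected but H₀ is true — a Type I error (false positive).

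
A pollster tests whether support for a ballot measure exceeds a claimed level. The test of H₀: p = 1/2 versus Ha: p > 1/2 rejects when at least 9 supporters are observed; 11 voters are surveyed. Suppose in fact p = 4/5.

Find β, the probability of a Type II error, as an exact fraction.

3736313/9765625

β = P(fail to reject H₀ | Ha true) = P(Y ≤ 8 | p = 4/5), Y ~ Binomial(11, 4/5).
Equivalently, β = 1 − P(Y ≥ 9) = 3736313/9765625.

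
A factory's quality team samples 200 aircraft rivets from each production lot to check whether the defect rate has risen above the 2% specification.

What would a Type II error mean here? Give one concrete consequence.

A Type II error would mean concluding that the lot's defect rate is 2% (within specification) (or at least failing to establish that the lot's defect rate exceeds 2%) when in fact the lot's defect rate exceeds 2%. Consequence: customers receive aircraft rivets with an unacceptably high defect rate.

With the conventional null hypothesis that the lot's defect rate is 2% (within specification):
A Type II error is failing to reject H₀ when H₀ is false.
Here that means accepting the lot and shipping it when actually the lot's defect rate exceeds 2%.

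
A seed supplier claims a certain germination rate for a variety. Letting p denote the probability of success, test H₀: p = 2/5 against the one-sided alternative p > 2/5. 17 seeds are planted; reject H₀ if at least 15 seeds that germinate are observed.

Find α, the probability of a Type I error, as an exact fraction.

α = P(reject H₀ | H₀ true) = P(S ≥ 15 | p = 2/5), with S ~ Binomial(17, 2/5).
Adding the binomial terms for j = 15 through 17 with p = 2/5 yields 8716288/152587890625.

8716288/152587890625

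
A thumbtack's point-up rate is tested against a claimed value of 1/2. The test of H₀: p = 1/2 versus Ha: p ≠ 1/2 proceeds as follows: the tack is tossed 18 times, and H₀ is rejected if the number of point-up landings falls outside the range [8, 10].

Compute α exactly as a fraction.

15751/32768

α = P(Y ≤ 7 or Y ≥ 11 | p = 1/2), Y ~ Binomial(18, 1/2).
The two tails are symmetric, so α = 2·(1 + 18 + 153 + 816 + 3060 + 8568 + 18564 + 31824)/2^18 = 126008/262144 = 15751/32768.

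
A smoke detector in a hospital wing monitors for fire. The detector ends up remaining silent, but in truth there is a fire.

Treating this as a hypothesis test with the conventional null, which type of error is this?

The null hypothesis here is that there is no fire.
'Remaining silent' corresponds to failing to reject H₀.
H₀ was not rejected but H₀ is false — a Type II error (false negative).

Type II error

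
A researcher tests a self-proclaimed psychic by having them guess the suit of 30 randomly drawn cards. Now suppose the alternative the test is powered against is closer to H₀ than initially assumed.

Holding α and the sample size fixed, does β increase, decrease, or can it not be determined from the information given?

A smaller true effect puts the Ha sampling distribution closer to H₀, so more of it falls in the non-rejection region.

It increases.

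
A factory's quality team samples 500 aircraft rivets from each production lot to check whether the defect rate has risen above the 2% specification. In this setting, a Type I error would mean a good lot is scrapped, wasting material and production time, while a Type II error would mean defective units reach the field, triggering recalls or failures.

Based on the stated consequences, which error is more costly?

Type II error

The Type II consequence (defective units reach the field, triggering recalls or failures) is more severe than the Type I consequence (a good lot is scrapped, wasting material and production time).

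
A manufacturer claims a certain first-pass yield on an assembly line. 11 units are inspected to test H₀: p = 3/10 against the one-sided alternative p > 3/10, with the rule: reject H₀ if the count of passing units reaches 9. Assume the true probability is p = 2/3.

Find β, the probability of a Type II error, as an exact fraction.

β = P(fail to reject H₀ | Ha true) = P(Y ≤ 8 | p = 2/3), Y ~ Binomial(11, 2/3).
Adding the binomial probabilities P(Y=0)+…+P(Y=8) at p = 2/3 gives 1675/2187.

1675/2187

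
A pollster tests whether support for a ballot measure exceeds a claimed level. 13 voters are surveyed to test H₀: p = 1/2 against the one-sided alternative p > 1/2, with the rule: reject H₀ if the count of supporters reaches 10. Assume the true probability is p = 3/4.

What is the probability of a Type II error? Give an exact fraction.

β = P(fail to reject H₀ | Ha true) = P(K ≤ 9 | p = 3/4), K ~ Binomial(13, 3/4).
Equivalently, β = 1 − P(K ≥ 10) = 3487541/8388608.

3487541/8388608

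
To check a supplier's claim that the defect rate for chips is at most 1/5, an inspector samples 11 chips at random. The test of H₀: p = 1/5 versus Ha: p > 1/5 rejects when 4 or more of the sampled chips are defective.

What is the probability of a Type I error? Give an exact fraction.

12589/78125

The significance level is the probability, assuming p = 1/5, of seeing 4 or more defectives in 11 draws.
α = 1 − P(K ≤ 3) = 1 − 65536/78125 = 12589/78125.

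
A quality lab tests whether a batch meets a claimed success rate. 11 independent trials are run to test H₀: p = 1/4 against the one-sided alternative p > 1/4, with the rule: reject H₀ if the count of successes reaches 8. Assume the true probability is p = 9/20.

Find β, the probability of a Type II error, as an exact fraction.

A Type II error is failing to reject when Ha holds: with p = 9/20, β = P(S ≤ 7).
Equivalently, β = 1 − P(S ≥ 8) = 4807868226029/5120000000000.

4807868226029/5120000000000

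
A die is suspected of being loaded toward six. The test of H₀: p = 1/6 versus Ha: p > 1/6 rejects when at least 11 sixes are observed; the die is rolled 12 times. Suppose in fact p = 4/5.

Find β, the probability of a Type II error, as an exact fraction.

A Type II error is failing to reject when Ha holds: with p = 4/5, β = P(S ≤ 10).
Adding the binomial probabilities P(S=0)+…+P(S=10) at p = 4/5 gives 177031761/244140625.

177031761/244140625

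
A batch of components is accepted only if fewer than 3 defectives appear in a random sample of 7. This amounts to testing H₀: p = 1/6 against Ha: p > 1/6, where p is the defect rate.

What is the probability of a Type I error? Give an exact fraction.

α = P(reject H₀ | H₀ true) = P(X ≥ 3 | p = 1/6), X ~ Binomial(7, 1/6).
Via the complement, α = 1 − Σ_{j=0}^{2} C(7,j)(1/6)^j(5/6)^{7-j} = 331/3456.

331/3456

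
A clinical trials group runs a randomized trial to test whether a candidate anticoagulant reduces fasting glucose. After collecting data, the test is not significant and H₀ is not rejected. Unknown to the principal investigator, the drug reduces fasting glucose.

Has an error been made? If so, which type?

The conventional null hypothesis here is that the drug has no effect on fasting glucose.
H₀ was not rejected, but H₀ is actually false.
Failing to reject a false null hypothesis is a Type II error (false negative).

Type II error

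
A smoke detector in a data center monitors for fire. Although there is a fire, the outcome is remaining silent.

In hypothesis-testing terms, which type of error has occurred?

Type II error

The null hypothesis here is that there is no fire.
'Remaining silent' corresponds to failing to reject H₀.
H₀ was not rejected but H₀ is false — a Type II error (false negative).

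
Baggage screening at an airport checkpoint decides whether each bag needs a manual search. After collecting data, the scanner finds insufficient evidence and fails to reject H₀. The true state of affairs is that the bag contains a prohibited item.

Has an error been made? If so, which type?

The conventional null hypothesis here is that the bag contains no prohibited items.
H₀ was not rejected, but H₀ is actually false.
Failing to reject a false null hypothesis is a Type II error (false negative).

Type II error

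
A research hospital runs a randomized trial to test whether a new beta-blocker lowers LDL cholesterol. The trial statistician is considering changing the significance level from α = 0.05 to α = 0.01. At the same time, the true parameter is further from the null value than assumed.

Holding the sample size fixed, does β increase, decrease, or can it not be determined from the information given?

The first change alone would make β increase; the second alone would make β decrease. Which effect dominates depends on the magnitudes, which are not given.

Cannot be determined from the information given.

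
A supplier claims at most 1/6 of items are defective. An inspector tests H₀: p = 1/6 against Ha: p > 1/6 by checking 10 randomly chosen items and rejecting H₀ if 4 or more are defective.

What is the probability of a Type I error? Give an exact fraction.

29279/419904

α = P(reject H₀ | H₀ true) = P(Y ≥ 4 | p = 1/6), Y ~ Binomial(10, 1/6).
Computing the lower-tail complement: 1 − 390625/419904 = 29279/419904.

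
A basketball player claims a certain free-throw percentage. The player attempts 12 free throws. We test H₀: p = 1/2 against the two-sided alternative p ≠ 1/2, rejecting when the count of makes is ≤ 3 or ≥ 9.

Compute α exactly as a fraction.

299/2048

α = P(K ≤ 3 or K ≥ 9 | p = 1/2), K ~ Binomial(12, 1/2).
By symmetry, α = 2·P(K ≤ 3) = 2·(1 + 12 + 66 + 220)/4096 = 598/4096 = 299/2048.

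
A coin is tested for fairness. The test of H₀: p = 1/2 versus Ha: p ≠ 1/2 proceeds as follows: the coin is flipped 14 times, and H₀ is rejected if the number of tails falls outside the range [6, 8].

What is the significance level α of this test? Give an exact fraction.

3473/8192

Under H₀, K ~ Binomial(14, 1/2); α is the probability of landing in either tail, P(K ≤ 5) + P(K ≥ 9).
The two tails are symmetric, so α = 2·(1 + 14 + 91 + 364 + 1001 + 2002)/2^14 = 6946/16384 = 3473/8192.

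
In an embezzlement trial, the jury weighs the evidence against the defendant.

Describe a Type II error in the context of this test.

With the conventional null hypothesis that the defendant is innocent:
A Type II error is failing to reject H₀ when H₀ is false.
Here that means acquitting the defendant when actually the defendant is guilty.

A Type II error would mean concluding that the defendant is innocent (or at least failing to establish that the defendant is guilty) when in fact the defendant is guilty.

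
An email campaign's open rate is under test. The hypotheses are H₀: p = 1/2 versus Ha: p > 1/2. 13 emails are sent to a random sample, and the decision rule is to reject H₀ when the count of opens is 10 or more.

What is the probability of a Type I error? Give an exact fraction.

189/4096

α = P(reject H₀ | H₀ true) = P(S ≥ 10 | p = 1/2), with S ~ Binomial(13, 1/2).
Summing the upper tail: (286 + 78 + 13 + 1) / 2^13 = 378/8192 = 189/4096.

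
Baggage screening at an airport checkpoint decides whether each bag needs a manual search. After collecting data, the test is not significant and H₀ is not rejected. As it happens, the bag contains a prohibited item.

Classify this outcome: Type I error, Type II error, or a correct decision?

Type II error

The conventional null hypothesis here is that the bag contains no prohibited items.
H₀ was not rejected, but H₀ is actually false.
Failing to reject a false null hypothesis is a Type II error (false negative).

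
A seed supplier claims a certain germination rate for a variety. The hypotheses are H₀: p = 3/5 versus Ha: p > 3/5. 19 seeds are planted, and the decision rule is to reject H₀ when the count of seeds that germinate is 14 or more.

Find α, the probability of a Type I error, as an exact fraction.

α = P(reject H₀ | H₀ true) = P(X ≥ 14 | p = 3/5), with X ~ Binomial(19, 3/5).
P(X ≥ 14) = Σ_{j=14}^{19} C(19,j)·(3/5)^j·(2/5)^{19-j} = 3107499742269/19073486328125.

3107499742269/19073486328125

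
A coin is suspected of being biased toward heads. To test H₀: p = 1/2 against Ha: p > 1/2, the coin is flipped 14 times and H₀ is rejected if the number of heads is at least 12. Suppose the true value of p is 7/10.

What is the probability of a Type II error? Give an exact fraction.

Under the alternative p = 7/10, Y ~ Binomial(14, 7/10); β is the probability the test does not reject, P(Y < 12).
Equivalently, β = 1 − P(Y ≥ 12) = 41958212136219/50000000000000.

41958212136219/50000000000000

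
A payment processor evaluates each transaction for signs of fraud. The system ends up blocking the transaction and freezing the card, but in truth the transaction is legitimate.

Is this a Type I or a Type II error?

Type I error

The null hypothesis here is that the transaction is legitimate.
'Blocking the transaction and freezing the card' corresponds to rejecting H₀.
H₀ was rejected but H₀ is true — a Type I error (false positive).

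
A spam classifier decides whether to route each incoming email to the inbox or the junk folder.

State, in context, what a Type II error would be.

A Type II error would mean concluding that the message is legitimate (not spam) (or at least failing to establish that the message is spam) when in fact the message is spam.

With the conventional null hypothesis that the message is legitimate (not spam):
A Type II error is failing to reject H₀ when H₀ is false.
Here that means delivering the message to the inbox when actually the message is spam.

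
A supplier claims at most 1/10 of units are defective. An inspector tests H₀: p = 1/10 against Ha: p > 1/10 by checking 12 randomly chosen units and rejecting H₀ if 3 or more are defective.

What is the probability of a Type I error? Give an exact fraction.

Under H₀, X ~ Binomial(12, 1/10); the Type I error rate is P(X ≥ 3).
Via the complement, α = 1 − Σ_{j=0}^{2} C(12,j)(1/10)^j(9/10)^{12-j} = 22173995549/200000000000.

22173995549/200000000000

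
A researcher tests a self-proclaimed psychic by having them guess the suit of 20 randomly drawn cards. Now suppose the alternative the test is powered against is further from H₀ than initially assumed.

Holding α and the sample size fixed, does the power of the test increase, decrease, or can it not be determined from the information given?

A larger true effect moves the Ha sampling distribution further from the H₀ critical value, making rejection more likely when Ha is true.
Since power = 1 − β and β decreases, power increases.

It increases.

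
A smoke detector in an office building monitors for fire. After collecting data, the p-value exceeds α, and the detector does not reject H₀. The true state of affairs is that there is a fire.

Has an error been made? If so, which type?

Type II error

The conventional null hypothesis here is that there is no fire.
H₀ was not rejected, but H₀ is actually false.
Failing to reject a false null hypothesis is a Type II error (false negative).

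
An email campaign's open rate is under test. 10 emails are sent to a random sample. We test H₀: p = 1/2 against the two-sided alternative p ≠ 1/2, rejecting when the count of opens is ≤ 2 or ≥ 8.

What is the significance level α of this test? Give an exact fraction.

The significance level is the null-hypothesis probability of the rejection region {≤2} ∪ {≥8}.
The two tails are symmetric, so α = 2·(1 + 10 + 45)/2^10 = 112/1024 = 7/64.

7/64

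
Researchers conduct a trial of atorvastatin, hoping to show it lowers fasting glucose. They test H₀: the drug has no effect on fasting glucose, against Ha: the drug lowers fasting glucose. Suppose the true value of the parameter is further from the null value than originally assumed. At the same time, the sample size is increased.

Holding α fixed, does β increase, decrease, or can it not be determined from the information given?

It decreases.

A bigger departure from H₀ is easier for the test to detect, so it fails to reject less often. More data shrinks sampling variability; the test statistic under Ha concentrates further from the null value, making rejection more likely. Both changes push β in the same direction.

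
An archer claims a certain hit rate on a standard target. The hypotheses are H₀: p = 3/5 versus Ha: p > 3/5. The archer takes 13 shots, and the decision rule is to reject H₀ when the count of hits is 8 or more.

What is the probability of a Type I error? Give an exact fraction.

701167509/1220703125

The Type I error probability is α = P(X ≥ 8) computed under H₀, where X ~ Binomial(13, 3/5).
P(X ≥ 8) = Σ_{j=8}^{13} C(13,j)·(3/5)^j·(2/5)^{13-j} = 701167509/1220703125.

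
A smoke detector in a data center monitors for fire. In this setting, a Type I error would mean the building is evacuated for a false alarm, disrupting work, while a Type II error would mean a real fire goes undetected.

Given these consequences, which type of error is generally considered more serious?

The Type II consequence (a real fire goes undetected) is more severe than the Type I consequence (the building is evacuated for a false alarm, disrupting work).

Type II error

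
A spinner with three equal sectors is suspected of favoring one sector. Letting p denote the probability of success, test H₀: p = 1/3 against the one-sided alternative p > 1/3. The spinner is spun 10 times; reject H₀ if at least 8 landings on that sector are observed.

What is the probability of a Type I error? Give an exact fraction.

67/19683

α = P(reject H₀ | H₀ true) = P(K ≥ 8 | p = 1/3), with K ~ Binomial(10, 1/3).
Adding the binomial terms for j = 8 through 10 with p = 1/3 yields 67/19683.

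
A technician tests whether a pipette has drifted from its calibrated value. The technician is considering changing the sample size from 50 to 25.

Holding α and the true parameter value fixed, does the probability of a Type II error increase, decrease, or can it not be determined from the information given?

It increases.

A smaller sample increases the standard error, so the sampling distributions under H₀ and Ha overlap more.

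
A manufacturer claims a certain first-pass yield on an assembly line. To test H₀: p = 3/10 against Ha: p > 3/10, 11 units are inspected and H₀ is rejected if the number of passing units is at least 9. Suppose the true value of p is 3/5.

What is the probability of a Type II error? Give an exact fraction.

8604328/9765625

β = P(fail to reject H₀ | Ha true) = P(Y ≤ 8 | p = 3/5), Y ~ Binomial(11, 3/5).
Equivalently, β = 1 − P(Y ≥ 9) = 8604328/9765625.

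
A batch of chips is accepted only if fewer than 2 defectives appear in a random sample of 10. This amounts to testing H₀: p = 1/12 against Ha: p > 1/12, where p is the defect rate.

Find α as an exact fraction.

4133487571/20639121408

The significance level is the probability, assuming p = 1/12, of seeing 2 or more defectives in 10 draws.
Via the complement, α = 1 − Σ_{j=0}^{1} C(10,j)(1/12)^j(11/12)^{10-j} = 4133487571/20639121408.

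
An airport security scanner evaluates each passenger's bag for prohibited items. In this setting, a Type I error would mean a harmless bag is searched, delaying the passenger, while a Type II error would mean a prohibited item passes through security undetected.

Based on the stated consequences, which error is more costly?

The Type II consequence (a prohibited item passes through security undetected) is more severe than the Type I consequence (a harmless bag is searched, delaying the passenger).

Type II error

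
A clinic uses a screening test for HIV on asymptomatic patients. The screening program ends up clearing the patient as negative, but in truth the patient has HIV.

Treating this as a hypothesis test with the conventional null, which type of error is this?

The null hypothesis here is that the patient does not have HIV.
'Clearing the patient as negative' corresponds to failing to reject H₀.
H₀ was not rejected but H₀ is false — a Type II error (false negative).

Type II error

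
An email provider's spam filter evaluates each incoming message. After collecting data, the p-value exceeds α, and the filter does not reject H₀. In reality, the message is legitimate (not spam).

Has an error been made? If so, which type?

Neither — the decision is correct.

The conventional null hypothesis here is that the message is legitimate (not spam).
The test retained a true H₀ — the decision matches the true state.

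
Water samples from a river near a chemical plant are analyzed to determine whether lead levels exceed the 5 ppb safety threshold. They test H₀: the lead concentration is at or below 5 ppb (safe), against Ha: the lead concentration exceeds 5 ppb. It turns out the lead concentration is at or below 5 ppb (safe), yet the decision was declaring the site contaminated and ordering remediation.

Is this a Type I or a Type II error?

'Declaring the site contaminated and ordering remediation' corresponds to rejecting H₀.
H₀ was rejected but H₀ is true — a Type I error (false positive).

Type I error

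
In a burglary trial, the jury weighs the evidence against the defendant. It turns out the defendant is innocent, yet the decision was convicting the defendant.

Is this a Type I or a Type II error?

Type I error

The null hypothesis here is that the defendant is innocent.
'Convicting the defendant' corresponds to rejecting H₀.
H₀ was rejected but H₀ is true — a Type I error (false positive).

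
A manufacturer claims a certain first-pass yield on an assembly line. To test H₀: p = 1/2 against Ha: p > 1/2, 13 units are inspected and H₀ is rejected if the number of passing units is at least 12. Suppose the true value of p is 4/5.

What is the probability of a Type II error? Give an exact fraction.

935490453/1220703125

β = P(fail to reject H₀ | Ha true) = P(Y ≤ 11 | p = 4/5), Y ~ Binomial(13, 4/5).
Summing C(13,j)·(4/5)^j·(1/5)^{13-j} for j = 0..11 gives 935490453/1220703125.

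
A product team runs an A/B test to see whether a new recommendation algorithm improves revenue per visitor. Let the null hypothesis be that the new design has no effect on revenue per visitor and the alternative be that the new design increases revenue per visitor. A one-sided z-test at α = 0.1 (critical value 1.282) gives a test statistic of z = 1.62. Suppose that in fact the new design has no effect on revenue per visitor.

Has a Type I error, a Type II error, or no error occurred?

Type I error

Since z = 1.62 > z* = 1.282, H₀ is rejected.
H₀ is true (actually the new design has no effect on revenue per visitor).
Rejecting a true H₀ is a Type I error.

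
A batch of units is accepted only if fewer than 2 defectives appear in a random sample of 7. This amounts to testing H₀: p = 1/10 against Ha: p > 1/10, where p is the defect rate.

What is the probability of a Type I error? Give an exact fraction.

93559/625000

α = P(reject H₀ | H₀ true) = P(K ≥ 2 | p = 1/10), K ~ Binomial(7, 1/10).
Computing the lower-tail complement: 1 − 531441/625000 = 93559/625000.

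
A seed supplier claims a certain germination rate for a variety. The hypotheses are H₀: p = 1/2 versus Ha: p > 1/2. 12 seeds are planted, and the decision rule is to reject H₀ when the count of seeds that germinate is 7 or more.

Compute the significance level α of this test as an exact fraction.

793/2048

α = P(reject H₀ | H₀ true) = P(X ≥ 7 | p = 1/2), with X ~ Binomial(12, 1/2).
P(X ≥ 7) = [C(12,7) + C(12,8) + C(12,9) + C(12,10) + C(12,11) + C(12,12)] / 2^12 = (792 + 495 + 220 + 66 + 12 + 1) / 4096 = 1586/4096 = 793/2048.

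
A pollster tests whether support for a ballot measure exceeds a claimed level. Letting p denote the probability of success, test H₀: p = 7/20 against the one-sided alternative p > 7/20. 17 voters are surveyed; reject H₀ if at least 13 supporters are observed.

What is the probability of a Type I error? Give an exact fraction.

192899528156639731/327680000000000000000

The Type I error probability is α = P(Y ≥ 13) computed under H₀, where Y ~ Binomial(17, 7/20).
P(Y ≥ 13) = Σ_{j=13}^{17} C(17,j)·(7/20)^j·(13/20)^{17-j} = 192899528156639731/327680000000000000000.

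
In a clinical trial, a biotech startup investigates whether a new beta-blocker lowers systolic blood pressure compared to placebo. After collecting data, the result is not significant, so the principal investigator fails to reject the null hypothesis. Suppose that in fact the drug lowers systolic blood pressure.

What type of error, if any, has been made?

The conventional null hypothesis here is that the drug has no effect on systolic blood pressure.
H₀ was not rejected, but H₀ is actually false.
Failing to reject a false null hypothesis is a Type II error (false negative).

Type II error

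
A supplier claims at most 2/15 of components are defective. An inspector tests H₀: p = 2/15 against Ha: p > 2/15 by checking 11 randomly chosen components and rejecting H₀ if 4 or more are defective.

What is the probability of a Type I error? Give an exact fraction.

27663615392/576650390625

The significance level is the probability, assuming p = 2/15, of seeing 4 or more defectives in 11 draws.
Computing the lower-tail complement: 1 − 548986775233/576650390625 = 27663615392/576650390625.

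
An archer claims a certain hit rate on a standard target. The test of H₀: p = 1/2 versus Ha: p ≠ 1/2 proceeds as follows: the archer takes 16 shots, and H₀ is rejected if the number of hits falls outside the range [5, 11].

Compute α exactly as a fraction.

2517/32768

The significance level is the null-hypothesis probability of the rejection region {≤4} ∪ {≥12}.
The two tails are symmetric, so α = 2·(1 + 16 + 120 + 560 + 1820)/2^16 = 5034/65536 = 2517/32768.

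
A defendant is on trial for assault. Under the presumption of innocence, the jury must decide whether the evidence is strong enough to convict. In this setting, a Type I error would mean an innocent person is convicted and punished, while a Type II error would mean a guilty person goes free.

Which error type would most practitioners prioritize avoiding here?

Type I error

The Type I consequence (an innocent person is convicted and punished) is more severe than the Type II consequence (a guilty person goes free).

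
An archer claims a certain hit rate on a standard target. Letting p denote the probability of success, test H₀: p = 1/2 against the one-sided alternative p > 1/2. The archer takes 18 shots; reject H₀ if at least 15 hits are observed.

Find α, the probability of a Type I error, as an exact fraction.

The Type I error probability is α = P(X ≥ 15) computed under H₀, where X ~ Binomial(18, 1/2).
Summing the upper tail: (816 + 153 + 18 + 1) / 2^18 = 988/262144 = 247/65536.

247/65536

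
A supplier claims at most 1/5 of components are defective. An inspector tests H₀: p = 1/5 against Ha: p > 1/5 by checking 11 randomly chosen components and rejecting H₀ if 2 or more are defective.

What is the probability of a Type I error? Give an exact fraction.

6619897/9765625

Under H₀, S ~ Binomial(11, 1/5); the Type I error rate is P(S ≥ 2).
Computing the lower-tail complement: 1 − 3145728/9765625 = 6619897/9765625.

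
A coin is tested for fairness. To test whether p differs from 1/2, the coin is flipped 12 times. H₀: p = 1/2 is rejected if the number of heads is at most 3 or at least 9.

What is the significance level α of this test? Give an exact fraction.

Under H₀, X ~ Binomial(12, 1/2); α is the probability of landing in either tail, P(X ≤ 3) + P(X ≥ 9).
Each tail has probability (1 + 12 + 66 + 220)/4096; doubling gives α = 598/4096 = 299/2048.

299/2048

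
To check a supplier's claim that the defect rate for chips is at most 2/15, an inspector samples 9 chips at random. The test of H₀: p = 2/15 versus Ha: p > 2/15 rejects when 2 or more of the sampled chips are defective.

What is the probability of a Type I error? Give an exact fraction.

Under H₀, K ~ Binomial(9, 2/15); the Type I error rate is P(K ≥ 2).
Computing the lower-tail complement: 1 − 25287652351/38443359375 = 13155707024/38443359375.

13155707024/38443359375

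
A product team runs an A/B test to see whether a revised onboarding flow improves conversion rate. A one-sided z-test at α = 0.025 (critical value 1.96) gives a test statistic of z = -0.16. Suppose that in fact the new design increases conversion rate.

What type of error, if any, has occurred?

The conventional null hypothesis is that the new design has no effect on conversion rate.
Since z = -0.16 ≤ z* = 1.96, H₀ is not rejected.
H₀ is false (actually the new design increases conversion rate).
Failing to reject a false H₀ is a Type II error.

Type II error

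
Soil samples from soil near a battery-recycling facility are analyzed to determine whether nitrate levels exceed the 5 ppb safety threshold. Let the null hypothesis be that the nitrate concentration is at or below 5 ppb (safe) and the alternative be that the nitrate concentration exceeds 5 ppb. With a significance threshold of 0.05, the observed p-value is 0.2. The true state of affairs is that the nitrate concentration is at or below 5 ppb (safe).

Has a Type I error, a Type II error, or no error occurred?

Since p = 0.2 ≥ α = 0.05, H₀ is not rejected.
H₀ is true (actually the nitrate concentration is at or below 5 ppb (safe)).
The decision matches the true state — no error.

No error — this is a correct decision.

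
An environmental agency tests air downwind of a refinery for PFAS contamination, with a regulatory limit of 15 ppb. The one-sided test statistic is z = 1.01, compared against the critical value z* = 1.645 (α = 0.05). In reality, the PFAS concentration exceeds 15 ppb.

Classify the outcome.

The conventional null hypothesis is that the PFAS concentration is at or below 15 ppb (safe).
Since z = 1.01 ≤ z* = 1.645, H₀ is not rejected.
H₀ is false (actually the PFAS concentration exceeds 15 ppb).
Failing to reject a false H₀ is a Type II error.

Type II error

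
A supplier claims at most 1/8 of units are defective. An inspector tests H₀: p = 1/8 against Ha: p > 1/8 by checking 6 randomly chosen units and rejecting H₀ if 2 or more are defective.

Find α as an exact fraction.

43653/262144

The significance level is the probability, assuming p = 1/8, of seeing 2 or more defectives in 6 draws.
Via the complement, α = 1 − Σ_{j=0}^{1} C(6,j)(1/8)^j(7/8)^{6-j} = 43653/262144.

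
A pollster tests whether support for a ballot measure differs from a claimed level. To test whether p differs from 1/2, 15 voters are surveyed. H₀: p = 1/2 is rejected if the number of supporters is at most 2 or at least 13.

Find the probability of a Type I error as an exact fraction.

α = P(S ≤ 2 or S ≥ 13 | p = 1/2), S ~ Binomial(15, 1/2).
Each tail has probability (1 + 15 + 105)/32768; doubling gives α = 242/32768 = 121/16384.

121/16384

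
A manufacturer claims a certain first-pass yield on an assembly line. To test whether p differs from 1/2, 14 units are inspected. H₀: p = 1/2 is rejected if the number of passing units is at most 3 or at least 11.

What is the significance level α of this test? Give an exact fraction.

235/4096

Under H₀, Y ~ Binomial(14, 1/2); α is the probability of landing in either tail, P(Y ≤ 3) + P(Y ≥ 11).
The two tails are symmetric, so α = 2·(1 + 14 + 91 + 364)/2^14 = 940/16384 = 235/4096.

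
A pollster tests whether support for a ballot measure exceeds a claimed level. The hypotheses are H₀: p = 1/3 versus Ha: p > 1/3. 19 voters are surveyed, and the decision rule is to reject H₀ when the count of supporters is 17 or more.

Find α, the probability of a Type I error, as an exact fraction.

Under H₀, X ~ Binomial(19, 1/3), and α = P(X ≥ 17).
Adding the binomial terms for j = 17 through 19 with p = 1/3 yields 241/387420489.

241/387420489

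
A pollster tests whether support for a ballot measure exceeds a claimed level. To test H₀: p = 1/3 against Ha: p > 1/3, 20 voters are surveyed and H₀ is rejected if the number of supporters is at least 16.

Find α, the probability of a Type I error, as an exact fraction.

29147/1162261467

α = P(reject H₀ | H₀ true) = P(X ≥ 16 | p = 1/3), with X ~ Binomial(20, 1/3).
P(X ≥ 16) = Σ_{j=16}^{20} C(20,j)·(1/3)^j·(2/3)^{20-j} = 29147/1162261467.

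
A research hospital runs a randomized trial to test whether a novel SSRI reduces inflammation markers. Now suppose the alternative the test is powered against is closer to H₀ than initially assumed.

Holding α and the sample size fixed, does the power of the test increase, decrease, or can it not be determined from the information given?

It decreases.

A smaller true effect puts the Ha sampling distribution closer to H₀, so more of it falls in the non-rejection region.
Since power = 1 − β and β increases, power decreases.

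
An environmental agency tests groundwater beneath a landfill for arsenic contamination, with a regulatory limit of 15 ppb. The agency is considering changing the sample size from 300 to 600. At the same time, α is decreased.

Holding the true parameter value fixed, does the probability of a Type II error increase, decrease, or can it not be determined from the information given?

Cannot be determined from the information given.

The first change alone would make β decrease; the second alone would make β increase. Which effect dominates depends on the magnitudes, which are not given.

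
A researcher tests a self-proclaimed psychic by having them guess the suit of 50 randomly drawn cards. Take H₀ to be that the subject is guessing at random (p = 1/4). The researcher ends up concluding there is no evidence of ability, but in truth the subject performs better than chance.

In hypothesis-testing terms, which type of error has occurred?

Type II error

'Concluding there is no evidence of ability' corresponds to failing to reject H₀.
H₀ was not rejected but H₀ is false — a Type II error (false negative).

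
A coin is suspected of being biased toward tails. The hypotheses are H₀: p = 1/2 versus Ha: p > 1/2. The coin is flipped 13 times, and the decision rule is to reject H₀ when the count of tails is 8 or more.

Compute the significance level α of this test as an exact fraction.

595/2048

The Type I error probability is α = P(Y ≥ 8) computed under H₀, where Y ~ Binomial(13, 1/2).
P(Y ≥ 8) = [C(13,8) + C(13,9) + C(13,10) + C(13,11) + C(13,12) + C(13,13)] / 2^13 = (1287 + 715 + 286 + 78 + 13 + 1) / 8192 = 2380/8192 = 595/2048.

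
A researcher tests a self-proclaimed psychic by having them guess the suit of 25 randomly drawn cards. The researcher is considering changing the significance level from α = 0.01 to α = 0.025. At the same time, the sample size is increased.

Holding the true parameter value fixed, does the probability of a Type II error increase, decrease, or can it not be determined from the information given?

Relaxing α lowers the evidence threshold; under Ha, outcomes that previously fell short now trigger rejection. Increasing n separates the H₀ and Ha sampling distributions, so under Ha fewer outcomes land in the acceptance region. Both changes push β in the same direction.

It decreases.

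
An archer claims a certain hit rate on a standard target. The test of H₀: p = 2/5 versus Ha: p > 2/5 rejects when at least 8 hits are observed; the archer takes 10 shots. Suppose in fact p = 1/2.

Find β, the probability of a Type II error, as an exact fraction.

121/128

Under the alternative p = 1/2, Y ~ Binomial(10, 1/2); β is the probability the test does not reject, P(Y < 8).
Summing C(10,j)·(1/2)^j·(1/2)^{10-j} for j = 0..7 gives 121/128.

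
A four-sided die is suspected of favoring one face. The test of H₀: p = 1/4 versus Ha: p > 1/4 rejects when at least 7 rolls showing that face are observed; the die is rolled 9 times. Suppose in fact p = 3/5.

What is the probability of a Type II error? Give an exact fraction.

1500416/1953125

β = P(fail to reject H₀ | Ha true) = P(K ≤ 6 | p = 3/5), K ~ Binomial(9, 3/5).
Adding the binomial probabilities P(K=0)+…+P(K=6) at p = 3/5 gives 1500416/1953125.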